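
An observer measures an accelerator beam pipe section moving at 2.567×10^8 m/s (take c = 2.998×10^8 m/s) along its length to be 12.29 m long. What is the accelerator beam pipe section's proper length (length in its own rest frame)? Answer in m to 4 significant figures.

β = v/c = 2.567×10^8 / 2.998×10^8 = 0.856237
γ = 1/√(1 − 0.856237²) = 1.93580
L₀ = γL = 1.93580 × 12.29 = 23.79 m

L₀ ≈ 23.79 m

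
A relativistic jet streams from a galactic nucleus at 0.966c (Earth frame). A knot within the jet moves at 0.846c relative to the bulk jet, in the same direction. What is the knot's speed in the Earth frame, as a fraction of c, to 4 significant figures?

u ≈ 0.9971c

Relativistic velocity addition: u = (u' + v)/(1 + u'v/c²)
= (0.846 + 0.966)/(1 + 0.846×0.966) = 1.812/1.81724 = 0.9971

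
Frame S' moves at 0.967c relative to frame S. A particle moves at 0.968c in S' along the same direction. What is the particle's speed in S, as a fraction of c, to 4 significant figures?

u ≈ 0.9995c

Relativistic velocity addition: u = (u' + v)/(1 + u'v/c²)
= (0.968 + 0.967)/(1 + 0.968×0.967) = 1.935/1.93606 = 0.9995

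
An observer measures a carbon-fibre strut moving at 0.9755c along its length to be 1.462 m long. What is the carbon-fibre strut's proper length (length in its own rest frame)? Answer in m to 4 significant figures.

L₀ ≈ 6.645 m

γ = 1/√(1 − 0.9755²) = 4.54547
L₀ = γL = 4.54547 × 1.462 = 6.645 m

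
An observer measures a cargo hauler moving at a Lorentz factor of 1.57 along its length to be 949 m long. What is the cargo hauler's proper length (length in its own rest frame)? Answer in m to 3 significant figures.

γ = 1.57 (given)
L₀ = γL = 1.57 × 949 = 1490 m

L₀ ≈ 1490 m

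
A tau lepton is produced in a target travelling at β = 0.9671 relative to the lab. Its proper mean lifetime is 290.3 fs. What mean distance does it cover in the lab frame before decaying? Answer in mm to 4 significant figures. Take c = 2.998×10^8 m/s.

γ = 1/√(1 − 0.9671²) = 3.93087
Dilated lifetime: Δt = γτ₀ = 3.93087 × 290.3 fs = 1141.13 fs
d = vΔt = 0.9671c × 1141.13 fs = 2.89937×10^8 m/s × 1.14113×10^-12 s = 0.3309 mm

d ≈ 0.3309 mm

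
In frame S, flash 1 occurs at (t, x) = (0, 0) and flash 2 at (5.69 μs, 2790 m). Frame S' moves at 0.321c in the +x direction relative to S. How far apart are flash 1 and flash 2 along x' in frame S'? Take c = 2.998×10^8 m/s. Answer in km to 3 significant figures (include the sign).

γ = 1/√(1 − 0.321²) = 1.0559
Δx' = γ(Δx − vΔt) = 1.0559 × (2790 m − 0.321×(2.998×10^8 m/s)×5.69×10^-6 s)
= 1.0559 × (2242.4 m) = 2.37 km

Δx' ≈ 2.37 km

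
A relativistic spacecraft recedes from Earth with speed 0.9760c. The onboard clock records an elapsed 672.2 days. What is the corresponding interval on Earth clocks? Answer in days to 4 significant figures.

Δt ≈ 3087 days

γ = 1/√(1 − 0.9760²) = 4.59199
Time dilation: Δt = γτ₀ = 4.59199 × 672.2 days = 3087 days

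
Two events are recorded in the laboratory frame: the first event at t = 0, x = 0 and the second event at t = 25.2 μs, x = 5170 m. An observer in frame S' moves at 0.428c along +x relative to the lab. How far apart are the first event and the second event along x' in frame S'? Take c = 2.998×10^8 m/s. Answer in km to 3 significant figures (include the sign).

Δx' ≈ 2.14 km

γ = 1/√(1 − 0.428²) = 1.1065
Δx' = γ(Δx − vΔt) = 1.1065 × (5170 m − 0.428×(2.998×10^8 m/s)×25.2×10^-6 s)
= 1.1065 × (1936.5 m) = 2.14 km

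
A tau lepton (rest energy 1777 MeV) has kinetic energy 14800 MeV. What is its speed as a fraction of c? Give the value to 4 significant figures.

β ≈ 0.9942

γ = 1 + K/(m₀c²) = 1 + 14800/1777 = 9.32864
β = √(1 − 1/γ²) = 0.9942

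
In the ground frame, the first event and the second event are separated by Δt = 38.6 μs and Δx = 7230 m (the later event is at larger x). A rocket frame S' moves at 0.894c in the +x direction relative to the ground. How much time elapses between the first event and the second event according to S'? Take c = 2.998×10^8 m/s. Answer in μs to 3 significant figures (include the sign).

Δt' ≈ 38.0 μs

γ = 1/√(1 − 0.894²) = 2.2318
Δt' = γ(Δt − vΔx/c²) = 2.2318 × (38.6 μs − 0.894×7230 m / (2.998×10^8 m/s))
= 2.2318 × (17.040 μs) = 38.0 μs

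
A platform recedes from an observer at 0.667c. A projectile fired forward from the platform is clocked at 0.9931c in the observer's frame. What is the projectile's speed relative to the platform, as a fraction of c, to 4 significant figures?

u' ≈ 0.9659c

Inverse velocity addition: u' = (u − v)/(1 − uv/c²)
= (0.9931 − 0.667)/(1 − 0.9931×0.667) = 0.3261/0.337602 = 0.9659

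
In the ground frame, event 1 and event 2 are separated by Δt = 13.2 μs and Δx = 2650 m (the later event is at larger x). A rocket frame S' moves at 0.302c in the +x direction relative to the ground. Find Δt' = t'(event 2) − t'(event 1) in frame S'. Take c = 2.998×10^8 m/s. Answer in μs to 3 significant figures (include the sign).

γ = 1/√(1 − 0.302²) = 1.0490
Δt' = γ(Δt − vΔx/c²) = 1.0490 × (13.2 μs − 0.302×2650 m / (2.998×10^8 m/s))
= 1.0490 × (10.531 μs) = 11.0 μs

Δt' ≈ 11.0 μs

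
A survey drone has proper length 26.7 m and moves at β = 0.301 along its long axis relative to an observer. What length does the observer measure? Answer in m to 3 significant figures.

γ = 1/√(1 − 0.301²) = 1.0486
Length contraction: L = L₀/γ = 26.7/1.0486 = 25.5 m

L ≈ 25.5 m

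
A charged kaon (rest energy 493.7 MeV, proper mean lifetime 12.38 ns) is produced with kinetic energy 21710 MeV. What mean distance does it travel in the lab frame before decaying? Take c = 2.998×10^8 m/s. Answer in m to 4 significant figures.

d ≈ 166.9 m

γ = 1 + K/(m₀c²) = 1 + 21710/493.7 = 44.9741
β = √(1 − 1/γ²) = 0.999753
Dilated lifetime: γτ₀ = 44.9741 × 12.38 ns = 556.779 ns
d = βc·γτ₀ = 0.999753 × (2.998×10^8 m/s) × 5.56779×10^-7 s = 166.9 m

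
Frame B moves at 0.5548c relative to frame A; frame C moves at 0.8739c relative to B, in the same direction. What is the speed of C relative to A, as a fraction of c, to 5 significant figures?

Compose boost 2: (0.8739 + 0.5548)/(1 + 0.8739×0.5548) = 1.4287/1.484840 = 0.96219

u ≈ 0.96219c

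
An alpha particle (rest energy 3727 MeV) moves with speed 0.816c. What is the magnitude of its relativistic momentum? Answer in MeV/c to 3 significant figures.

γ = 1/√(1 − 0.816²) = 1.7299
p = γβm₀c = 1.7299 × 0.816 × 3727 MeV/c = 5260 MeV/c

p ≈ 5260 MeV/c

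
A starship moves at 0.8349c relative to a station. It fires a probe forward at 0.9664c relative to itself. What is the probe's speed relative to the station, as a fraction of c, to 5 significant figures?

u ≈ 0.99693c

Relativistic velocity addition: u = (u' + v)/(1 + u'v/c²)
= (0.9664 + 0.8349)/(1 + 0.9664×0.8349) = 1.8013/1.806847 = 0.99693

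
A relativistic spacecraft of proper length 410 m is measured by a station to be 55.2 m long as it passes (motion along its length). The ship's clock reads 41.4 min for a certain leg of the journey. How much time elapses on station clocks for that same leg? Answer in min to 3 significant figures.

Length contraction ⇒ γ = L₀/L = 410/55.2 = 7.4275
Time dilation: Δt = γτ₀ = 7.4275 × 41.4 min = 308 min

Δt ≈ 308 min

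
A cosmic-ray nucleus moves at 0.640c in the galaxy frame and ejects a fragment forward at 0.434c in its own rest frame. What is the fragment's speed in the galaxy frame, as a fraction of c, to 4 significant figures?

u ≈ 0.8405c

Compose boost 2: (0.434 + 0.640)/(1 + 0.434×0.640) = 1.074/1.27776 = 0.8405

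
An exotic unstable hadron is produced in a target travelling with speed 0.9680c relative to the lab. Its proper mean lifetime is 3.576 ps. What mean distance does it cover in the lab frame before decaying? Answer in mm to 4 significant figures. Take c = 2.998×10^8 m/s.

γ = 1/√(1 − 0.9680²) = 3.98485
Dilated lifetime: Δt = γτ₀ = 3.98485 × 3.576 ps = 14.2498 ps
d = vΔt = 0.9680c × 14.2498 ps = 2.90206×10^8 m/s × 1.42498×10^-11 s = 4.135 mm

d ≈ 4.135 mm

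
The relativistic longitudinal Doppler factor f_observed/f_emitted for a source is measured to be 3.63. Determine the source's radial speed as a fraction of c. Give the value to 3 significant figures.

f_obs/f_src = √((1+β)/(1−β)) = 3.63  ⇒  (1+β)/(1−β) = 13.177
β = |1 − D²|/(1 + D²) = |1 − 13.177|/(1 + 13.177) = 0.859

β ≈ 0.859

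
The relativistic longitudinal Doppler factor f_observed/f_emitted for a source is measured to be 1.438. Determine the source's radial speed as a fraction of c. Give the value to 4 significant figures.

β ≈ 0.3481

f_obs/f_src = √((1+β)/(1−β)) = 1.438  ⇒  (1+β)/(1−β) = 2.06784
β = |1 − D²|/(1 + D²) = |1 − 2.06784|/(1 + 2.06784) = 0.3481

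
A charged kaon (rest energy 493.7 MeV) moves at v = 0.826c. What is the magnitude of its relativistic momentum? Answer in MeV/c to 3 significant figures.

γ = 1/√(1 − 0.826²) = 1.7741
p = γβm₀c = 1.7741 × 0.826 × 493.7 MeV/c = 723 MeV/c

p ≈ 723 MeV/c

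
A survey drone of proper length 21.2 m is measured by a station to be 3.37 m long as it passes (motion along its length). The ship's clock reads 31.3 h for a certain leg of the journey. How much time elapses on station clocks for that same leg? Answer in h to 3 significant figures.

Δt ≈ 197 h

Length contraction ⇒ γ = L₀/L = 21.2/3.37 = 6.2908
Time dilation: Δt = γτ₀ = 6.2908 × 31.3 h = 197 h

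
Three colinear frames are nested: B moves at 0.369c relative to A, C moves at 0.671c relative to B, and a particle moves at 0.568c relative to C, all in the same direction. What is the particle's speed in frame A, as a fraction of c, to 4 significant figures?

Compose boost 2: (0.671 + 0.369)/(1 + 0.671×0.369) = 1.040/1.24760 = 0.833601
Compose boost 3: (0.568 + 0.833601)/(1 + 0.568×0.833601) = 1.40160/1.47349 = 0.9512

u ≈ 0.9512c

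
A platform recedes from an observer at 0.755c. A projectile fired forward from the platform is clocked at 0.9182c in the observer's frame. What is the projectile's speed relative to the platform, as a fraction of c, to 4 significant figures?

u' ≈ 0.5320c

Inverse velocity addition: u' = (u − v)/(1 − uv/c²)
= (0.9182 − 0.755)/(1 − 0.9182×0.755) = 0.1632/0.306759 = 0.5320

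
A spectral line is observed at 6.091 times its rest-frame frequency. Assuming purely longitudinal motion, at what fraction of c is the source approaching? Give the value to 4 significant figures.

β ≈ 0.9475

f_obs/f_src = √((1+β)/(1−β)) = 6.091  ⇒  (1+β)/(1−β) = 37.1003
β = |1 − D²|/(1 + D²) = |1 − 37.1003|/(1 + 37.1003) = 0.9475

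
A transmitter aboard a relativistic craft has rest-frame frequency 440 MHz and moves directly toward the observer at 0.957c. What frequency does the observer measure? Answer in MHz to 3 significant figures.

Relativistic Doppler: f_obs = f_src √((1+β)/(1−β))
= 440 × √(1.9570/0.043000) = 440 × 6.7462 = 2970 MHz

f_obs ≈ 2970 MHz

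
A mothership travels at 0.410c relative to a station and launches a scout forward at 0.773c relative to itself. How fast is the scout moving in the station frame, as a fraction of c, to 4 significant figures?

Compose boost 2: (0.773 + 0.410)/(1 + 0.773×0.410) = 1.183/1.31693 = 0.8983

u ≈ 0.8983c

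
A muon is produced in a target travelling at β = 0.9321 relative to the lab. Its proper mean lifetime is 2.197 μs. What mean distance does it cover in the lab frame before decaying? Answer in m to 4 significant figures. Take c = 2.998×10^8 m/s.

d ≈ 1695 m

γ = 1/√(1 − 0.9321²) = 2.76090
Dilated lifetime: Δt = γτ₀ = 2.76090 × 2.197 μs = 6.06569 μs
d = vΔt = 0.9321c × 6.06569 μs = 2.79444×10^8 m/s × 6.06569×10^-6 s = 1695 m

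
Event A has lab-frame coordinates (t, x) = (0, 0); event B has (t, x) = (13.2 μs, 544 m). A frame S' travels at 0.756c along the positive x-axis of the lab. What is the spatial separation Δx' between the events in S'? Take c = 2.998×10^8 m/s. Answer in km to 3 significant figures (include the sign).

γ = 1/√(1 − 0.756²) = 1.5277
Δx' = γ(Δx − vΔt) = 1.5277 × (544 m − 0.756×(2.998×10^8 m/s)×13.2×10^-6 s)
= 1.5277 × (-2447.8 m) = -3.74 km

Δx' ≈ -3.74 km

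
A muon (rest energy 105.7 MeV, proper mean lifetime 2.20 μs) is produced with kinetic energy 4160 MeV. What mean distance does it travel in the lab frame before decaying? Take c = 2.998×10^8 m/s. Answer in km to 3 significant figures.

γ = 1 + K/(m₀c²) = 1 + 4160/105.7 = 40.357
β = √(1 − 1/γ²) = 0.99969
Dilated lifetime: γτ₀ = 40.357 × 2.20 μs = 88.785 μs
d = βc·γτ₀ = 0.99969 × (2.998×10^8 m/s) × 8.8785×10^-5 s = 26.6 km

d ≈ 26.6 km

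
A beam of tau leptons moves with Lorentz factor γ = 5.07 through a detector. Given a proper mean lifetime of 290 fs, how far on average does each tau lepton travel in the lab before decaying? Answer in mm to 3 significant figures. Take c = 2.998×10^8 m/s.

β = √(1 − 1/γ²) = √(1 − 1/5.07²) = 0.98036
Dilated lifetime: Δt = γτ₀ = 5.07 × 290 fs = 1470.3 fs
d = vΔt = 0.98036c × 1470.3 fs = 2.9391×10^8 m/s × 1.4703×10^-12 s = 0.432 mm

d ≈ 0.432 mm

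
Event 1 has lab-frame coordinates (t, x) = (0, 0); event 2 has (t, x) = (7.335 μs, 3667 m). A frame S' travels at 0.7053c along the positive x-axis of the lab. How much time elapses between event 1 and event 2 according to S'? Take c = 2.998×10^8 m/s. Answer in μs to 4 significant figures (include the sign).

γ = 1/√(1 − 0.7053²) = 1.41062
Δt' = γ(Δt − vΔx/c²) = 1.41062 × (7.335 μs − 0.7053×3667 m / (2.998×10^8 m/s))
= 1.41062 × (-1.29187 μs) = -1.822 μs

Δt' ≈ -1.822 μs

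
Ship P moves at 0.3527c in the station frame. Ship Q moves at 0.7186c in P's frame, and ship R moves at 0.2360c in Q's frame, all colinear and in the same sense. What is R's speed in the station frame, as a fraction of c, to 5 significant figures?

u ≈ 0.90761c

Compose boost 2: (0.7186 + 0.3527)/(1 + 0.7186×0.3527) = 1.0713/1.253450 = 0.8546809
Compose boost 3: (0.2360 + 0.8546809)/(1 + 0.2360×0.8546809) = 1.090681/1.201705 = 0.90761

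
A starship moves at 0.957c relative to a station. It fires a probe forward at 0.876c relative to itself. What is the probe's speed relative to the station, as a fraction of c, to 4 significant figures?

u ≈ 0.9971c

Relativistic velocity addition: u = (u' + v)/(1 + u'v/c²)
= (0.876 + 0.957)/(1 + 0.876×0.957) = 1.833/1.83833 = 0.9971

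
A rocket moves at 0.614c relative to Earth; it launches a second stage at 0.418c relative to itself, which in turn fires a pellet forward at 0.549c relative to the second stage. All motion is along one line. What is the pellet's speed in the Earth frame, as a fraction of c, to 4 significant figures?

u ≈ 0.9444c

Compose boost 2: (0.418 + 0.614)/(1 + 0.418×0.614) = 1.032/1.25665 = 0.821230
Compose boost 3: (0.549 + 0.821230)/(1 + 0.549×0.821230) = 1.37023/1.45086 = 0.9444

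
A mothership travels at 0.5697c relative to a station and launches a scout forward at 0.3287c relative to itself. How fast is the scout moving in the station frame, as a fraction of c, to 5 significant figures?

Compose boost 2: (0.3287 + 0.5697)/(1 + 0.3287×0.5697) = 0.89840/1.187260 = 0.75670

u ≈ 0.75670c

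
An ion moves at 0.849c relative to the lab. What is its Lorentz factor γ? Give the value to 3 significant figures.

γ ≈ 1.89

γ = 1/√(1 − β²) = 1/√(1 − 0.849²) = 1/√(0.27920) = 1.89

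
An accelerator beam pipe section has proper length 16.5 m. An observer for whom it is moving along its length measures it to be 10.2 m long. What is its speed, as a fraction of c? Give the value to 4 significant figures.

β ≈ 0.7860

γ = L₀/L = 16.5/10.2 = 1.61765
β = √(1 − 1/γ²) = 0.7860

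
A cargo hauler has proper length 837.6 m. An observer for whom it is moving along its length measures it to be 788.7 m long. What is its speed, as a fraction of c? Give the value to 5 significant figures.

β ≈ 0.33668

γ = L₀/L = 837.6/788.7 = 1.062001
β = √(1 − 1/γ²) = 0.33668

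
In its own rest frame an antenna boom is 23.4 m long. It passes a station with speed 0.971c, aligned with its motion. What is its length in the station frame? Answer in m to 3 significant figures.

L ≈ 5.59 m

γ = 1/√(1 − 0.971²) = 4.1827
Length contraction: L = L₀/γ = 23.4/4.1827 = 5.59 m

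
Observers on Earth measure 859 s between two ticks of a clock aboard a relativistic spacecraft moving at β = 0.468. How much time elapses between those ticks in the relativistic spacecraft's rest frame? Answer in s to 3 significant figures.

γ = 1/√(1 − 0.468²) = 1.1316
Proper time: τ₀ = Δt/γ = 859/1.1316 = 759 s

τ₀ ≈ 759 s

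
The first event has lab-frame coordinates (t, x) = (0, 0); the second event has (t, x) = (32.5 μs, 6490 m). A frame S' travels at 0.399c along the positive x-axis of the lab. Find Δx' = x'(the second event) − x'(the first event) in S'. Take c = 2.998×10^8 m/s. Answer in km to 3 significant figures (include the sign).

Δx' ≈ 2.84 km

γ = 1/√(1 − 0.399²) = 1.0906
Δx' = γ(Δx − vΔt) = 1.0906 × (6490 m − 0.399×(2.998×10^8 m/s)×32.5×10^-6 s)
= 1.0906 × (2602.3 m) = 2.84 km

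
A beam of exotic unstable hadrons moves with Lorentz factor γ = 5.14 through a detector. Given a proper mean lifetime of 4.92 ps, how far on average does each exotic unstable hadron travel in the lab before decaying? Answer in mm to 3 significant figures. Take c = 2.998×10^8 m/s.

β = √(1 − 1/γ²) = √(1 − 1/5.14²) = 0.98089
Dilated lifetime: Δt = γτ₀ = 5.14 × 4.92 ps = 25.289 ps
d = vΔt = 0.98089c × 25.289 ps = 2.9407×10^8 m/s × 2.5289×10^-11 s = 7.44 mm

d ≈ 7.44 mm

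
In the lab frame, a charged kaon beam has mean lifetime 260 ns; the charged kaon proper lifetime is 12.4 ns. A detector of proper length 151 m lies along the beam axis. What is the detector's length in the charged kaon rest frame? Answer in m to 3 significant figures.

Time dilation ⇒ γ = Δt/τ₀ = 260/12.4 = 20.968
Length contraction: L = L₀/γ = 151/20.968 = 7.20 m

L ≈ 7.20 m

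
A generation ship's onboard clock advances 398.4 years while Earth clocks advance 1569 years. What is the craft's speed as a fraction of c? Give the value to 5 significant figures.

γ = Δt/τ₀ = 1569/398.4 = 3.938253
β = √(1 − 1/γ²) = √(1 − 1/3.938253²) = 0.96723

β ≈ 0.96723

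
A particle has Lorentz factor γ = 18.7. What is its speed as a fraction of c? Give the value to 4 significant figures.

β ≈ 0.9986

β = √(1 − 1/γ²) = √(1 − 1/18.7²) = √(0.997140) = 0.9986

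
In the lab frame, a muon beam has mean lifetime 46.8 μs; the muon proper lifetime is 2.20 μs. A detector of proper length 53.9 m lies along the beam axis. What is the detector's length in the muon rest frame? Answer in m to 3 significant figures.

Time dilation ⇒ γ = Δt/τ₀ = 46.8/2.20 = 21.273
Length contraction: L = L₀/γ = 53.9/21.273 = 2.53 m

L ≈ 2.53 m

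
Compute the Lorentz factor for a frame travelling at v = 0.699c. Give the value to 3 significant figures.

γ = 1/√(1 − β²) = 1/√(1 − 0.699²) = 1/√(0.51140) = 1.40

γ ≈ 1.40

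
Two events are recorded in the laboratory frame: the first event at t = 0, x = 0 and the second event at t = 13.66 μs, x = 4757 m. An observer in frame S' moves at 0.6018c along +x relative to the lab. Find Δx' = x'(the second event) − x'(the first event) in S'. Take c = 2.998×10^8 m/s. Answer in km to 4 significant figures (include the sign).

Δx' ≈ 2.870 km

γ = 1/√(1 − 0.6018²) = 1.25212
Δx' = γ(Δx − vΔt) = 1.25212 × (4757 m − 0.6018×(2.998×10^8 m/s)×13.66×10^-6 s)
= 1.25212 × (2292.47 m) = 2.870 km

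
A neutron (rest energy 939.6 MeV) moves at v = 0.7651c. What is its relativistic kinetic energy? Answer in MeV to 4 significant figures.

K ≈ 519.6 MeV

γ = 1/√(1 − 0.7651²) = 1.55301
K = (γ − 1)m₀c² = (1.55301 − 1) × 939.6 MeV = 0.553009 × 939.6 MeV = 519.6 MeV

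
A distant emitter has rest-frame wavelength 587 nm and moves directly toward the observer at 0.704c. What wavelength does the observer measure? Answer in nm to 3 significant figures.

λ_obs ≈ 245 nm

Relativistic Doppler: λ_obs = λ_src √((1−β)/(1+β))
= 587 × √(0.29600/1.7040) = 587 × 0.41678 = 245 nm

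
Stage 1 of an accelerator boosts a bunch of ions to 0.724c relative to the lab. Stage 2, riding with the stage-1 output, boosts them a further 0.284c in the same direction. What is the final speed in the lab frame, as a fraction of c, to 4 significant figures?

u ≈ 0.8361c

Compose boost 2: (0.284 + 0.724)/(1 + 0.284×0.724) = 1.008/1.20562 = 0.8361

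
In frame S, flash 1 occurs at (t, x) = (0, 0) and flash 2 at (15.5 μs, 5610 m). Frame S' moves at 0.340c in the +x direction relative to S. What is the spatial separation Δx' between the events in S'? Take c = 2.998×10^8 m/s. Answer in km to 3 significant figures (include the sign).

Δx' ≈ 4.29 km

γ = 1/√(1 − 0.340²) = 1.0633
Δx' = γ(Δx − vΔt) = 1.0633 × (5610 m − 0.340×(2.998×10^8 m/s)×15.5×10^-6 s)
= 1.0633 × (4030.1 m) = 4.29 km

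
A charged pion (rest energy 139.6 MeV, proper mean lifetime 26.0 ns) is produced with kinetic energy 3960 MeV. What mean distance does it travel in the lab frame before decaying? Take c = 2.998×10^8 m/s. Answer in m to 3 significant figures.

d ≈ 229 m

γ = 1 + K/(m₀c²) = 1 + 3960/139.6 = 29.367
β = √(1 − 1/γ²) = 0.99942
Dilated lifetime: γτ₀ = 29.367 × 26.0 ns = 763.54 ns
d = βc·γτ₀ = 0.99942 × (2.998×10^8 m/s) × 7.6354×10^-7 s = 229 m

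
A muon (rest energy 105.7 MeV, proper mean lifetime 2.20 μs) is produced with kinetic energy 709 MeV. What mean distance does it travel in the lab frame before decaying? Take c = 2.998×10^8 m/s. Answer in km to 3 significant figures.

d ≈ 5.04 km

γ = 1 + K/(m₀c²) = 1 + 709/105.7 = 7.7077
β = √(1 − 1/γ²) = 0.99155
Dilated lifetime: γτ₀ = 7.7077 × 2.20 μs = 16.957 μs
d = βc·γτ₀ = 0.99155 × (2.998×10^8 m/s) × 1.6957×10^-5 s = 5.04 km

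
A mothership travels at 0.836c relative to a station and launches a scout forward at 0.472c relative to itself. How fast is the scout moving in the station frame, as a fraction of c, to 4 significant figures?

u ≈ 0.9379c

Compose boost 2: (0.472 + 0.836)/(1 + 0.472×0.836) = 1.308/1.39459 = 0.9379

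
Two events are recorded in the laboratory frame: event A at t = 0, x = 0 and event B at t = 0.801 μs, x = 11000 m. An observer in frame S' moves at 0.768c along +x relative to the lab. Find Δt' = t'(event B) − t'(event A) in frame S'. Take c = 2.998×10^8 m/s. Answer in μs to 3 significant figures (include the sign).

Δt' ≈ -42.7 μs

γ = 1/√(1 − 0.768²) = 1.5614
Δt' = γ(Δt − vΔx/c²) = 1.5614 × (0.801 μs − 0.768×11000 m / (2.998×10^8 m/s))
= 1.5614 × (-27.378 μs) = -42.7 μs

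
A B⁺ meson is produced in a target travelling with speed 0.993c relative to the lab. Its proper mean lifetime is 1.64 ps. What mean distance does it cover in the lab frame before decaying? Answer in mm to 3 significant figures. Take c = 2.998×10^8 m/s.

γ = 1/√(1 − 0.993²) = 8.4664
Dilated lifetime: Δt = γτ₀ = 8.4664 × 1.64 ps = 13.885 ps
d = vΔt = 0.993c × 13.885 ps = 2.9770×10^8 m/s × 1.3885×10^-11 s = 4.13 mm

d ≈ 4.13 mm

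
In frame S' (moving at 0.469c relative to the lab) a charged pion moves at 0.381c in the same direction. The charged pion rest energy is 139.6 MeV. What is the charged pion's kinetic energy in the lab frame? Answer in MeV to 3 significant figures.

K ≈ 61.9 MeV

u_lab = (0.381 + 0.469)/(1 + 0.381×0.469) = 0.721140
γ = 1/√(1 − 0.721140²) = 1.4434
K = (γ − 1)m₀c² = (1.4434 − 1) × 139.6 = 0.44344 × 139.6 = 61.9 MeV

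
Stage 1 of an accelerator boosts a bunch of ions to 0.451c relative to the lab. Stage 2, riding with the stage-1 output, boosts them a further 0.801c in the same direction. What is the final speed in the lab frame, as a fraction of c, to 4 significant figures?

Compose boost 2: (0.801 + 0.451)/(1 + 0.801×0.451) = 1.252/1.36125 = 0.9197

u ≈ 0.9197c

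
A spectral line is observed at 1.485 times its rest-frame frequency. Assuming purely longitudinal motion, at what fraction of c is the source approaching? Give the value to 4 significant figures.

β ≈ 0.3760

f_obs/f_src = √((1+β)/(1−β)) = 1.485  ⇒  (1+β)/(1−β) = 2.20523
β = |1 − D²|/(1 + D²) = |1 − 2.20523|/(1 + 2.20523) = 0.3760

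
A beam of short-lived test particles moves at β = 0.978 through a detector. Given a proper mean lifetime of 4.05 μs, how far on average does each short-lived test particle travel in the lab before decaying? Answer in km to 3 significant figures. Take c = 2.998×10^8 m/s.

γ = 1/√(1 − 0.978²) = 4.7938
Dilated lifetime: Δt = γτ₀ = 4.7938 × 4.05 μs = 19.415 μs
d = vΔt = 0.978c × 19.415 μs = 2.9320×10^8 m/s × 1.9415×10^-5 s = 5.69 km

d ≈ 5.69 km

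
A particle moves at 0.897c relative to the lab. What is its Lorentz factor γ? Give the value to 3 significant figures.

γ ≈ 2.26

γ = 1/√(1 − β²) = 1/√(1 − 0.897²) = 1/√(0.19539) = 2.26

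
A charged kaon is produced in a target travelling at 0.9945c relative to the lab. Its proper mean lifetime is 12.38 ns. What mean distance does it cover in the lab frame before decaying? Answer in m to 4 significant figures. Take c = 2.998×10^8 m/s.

d ≈ 35.24 m

γ = 1/√(1 − 0.9945²) = 9.54776
Dilated lifetime: Δt = γτ₀ = 9.54776 × 12.38 ns = 118.201 ns
d = vΔt = 0.9945c × 118.201 ns = 2.98151×10^8 m/s × 1.18201×10^-7 s = 35.24 m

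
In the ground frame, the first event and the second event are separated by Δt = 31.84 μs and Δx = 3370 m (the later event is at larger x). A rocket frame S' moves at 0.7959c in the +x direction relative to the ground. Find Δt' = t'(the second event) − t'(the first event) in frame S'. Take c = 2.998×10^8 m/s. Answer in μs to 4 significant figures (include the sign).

γ = 1/√(1 − 0.7959²) = 1.65172
Δt' = γ(Δt − vΔx/c²) = 1.65172 × (31.84 μs − 0.7959×3370 m / (2.998×10^8 m/s))
= 1.65172 × (22.8934 μs) = 37.81 μs

Δt' ≈ 37.81 μs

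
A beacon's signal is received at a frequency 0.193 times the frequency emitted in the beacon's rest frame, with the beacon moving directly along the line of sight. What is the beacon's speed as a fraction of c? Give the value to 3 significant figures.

f_obs/f_src = √((1−β)/(1+β)) = 0.193  ⇒  (1−β)/(1+β) = 0.037249
β = |1 − D²|/(1 + D²) = |1 − 0.037249|/(1 + 0.037249) = 0.928

β ≈ 0.928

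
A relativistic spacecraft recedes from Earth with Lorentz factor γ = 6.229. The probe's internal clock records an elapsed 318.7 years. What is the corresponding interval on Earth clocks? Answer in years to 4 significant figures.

Δt ≈ 1985 years

γ = 6.229 (given)
Time dilation: Δt = γτ₀ = 6.229 × 318.7 years = 1985 years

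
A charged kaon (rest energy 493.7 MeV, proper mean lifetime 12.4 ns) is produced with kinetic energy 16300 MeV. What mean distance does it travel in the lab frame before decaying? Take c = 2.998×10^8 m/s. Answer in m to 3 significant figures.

γ = 1 + K/(m₀c²) = 1 + 16300/493.7 = 34.016
β = √(1 − 1/γ²) = 0.99957
Dilated lifetime: γτ₀ = 34.016 × 12.4 ns = 421.80 ns
d = βc·γτ₀ = 0.99957 × (2.998×10^8 m/s) × 4.2180×10^-7 s = 126 m

d ≈ 126 m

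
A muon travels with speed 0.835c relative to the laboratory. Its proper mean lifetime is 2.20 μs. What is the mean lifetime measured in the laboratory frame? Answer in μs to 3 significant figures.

γ = 1/√(1 − 0.835²) = 1.8174
Time dilation: Δt = γτ₀ = 1.8174 × 2.20 μs = 4.00 μs

Δt ≈ 4.00 μs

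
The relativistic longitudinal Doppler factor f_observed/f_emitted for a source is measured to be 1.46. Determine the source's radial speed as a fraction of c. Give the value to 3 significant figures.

β ≈ 0.361

f_obs/f_src = √((1+β)/(1−β)) = 1.46  ⇒  (1+β)/(1−β) = 2.1316
β = |1 − D²|/(1 + D²) = |1 − 2.1316|/(1 + 2.1316) = 0.361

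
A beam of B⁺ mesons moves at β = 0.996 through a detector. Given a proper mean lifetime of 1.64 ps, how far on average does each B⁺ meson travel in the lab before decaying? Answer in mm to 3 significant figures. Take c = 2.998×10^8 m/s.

γ = 1/√(1 − 0.996²) = 11.192
Dilated lifetime: Δt = γτ₀ = 11.192 × 1.64 ps = 18.354 ps
d = vΔt = 0.996c × 18.354 ps = 2.9860×10^8 m/s × 1.8354×10^-11 s = 5.48 mm

d ≈ 5.48 mm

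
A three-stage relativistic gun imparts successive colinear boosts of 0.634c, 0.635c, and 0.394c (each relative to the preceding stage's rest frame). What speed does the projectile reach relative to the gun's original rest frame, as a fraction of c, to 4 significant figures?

Compose boost 2: (0.635 + 0.634)/(1 + 0.635×0.634) = 1.269/1.40259 = 0.904755
Compose boost 3: (0.394 + 0.904755)/(1 + 0.394×0.904755) = 1.29875/1.35647 = 0.9574

u ≈ 0.9574c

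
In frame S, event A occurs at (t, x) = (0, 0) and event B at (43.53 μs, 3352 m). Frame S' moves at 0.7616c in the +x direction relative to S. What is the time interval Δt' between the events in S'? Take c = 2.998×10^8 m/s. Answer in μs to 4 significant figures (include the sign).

γ = 1/√(1 − 0.7616²) = 1.54310
Δt' = γ(Δt − vΔx/c²) = 1.54310 × (43.53 μs − 0.7616×3352 m / (2.998×10^8 m/s))
= 1.54310 × (35.0147 μs) = 54.03 μs

Δt' ≈ 54.03 μs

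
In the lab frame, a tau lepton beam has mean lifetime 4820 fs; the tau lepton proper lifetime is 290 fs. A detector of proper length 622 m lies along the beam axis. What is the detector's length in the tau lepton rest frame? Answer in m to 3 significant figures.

Time dilation ⇒ γ = Δt/τ₀ = 4820/290 = 16.621
Length contraction: L = L₀/γ = 622/16.621 = 37.4 m

L ≈ 37.4 m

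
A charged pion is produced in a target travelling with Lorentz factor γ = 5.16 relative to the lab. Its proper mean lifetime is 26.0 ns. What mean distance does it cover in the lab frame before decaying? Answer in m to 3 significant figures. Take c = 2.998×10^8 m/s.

β = √(1 − 1/γ²) = √(1 − 1/5.16²) = 0.98104
Dilated lifetime: Δt = γτ₀ = 5.16 × 26.0 ns = 134.16 ns
d = vΔt = 0.98104c × 134.16 ns = 2.9412×10^8 m/s × 1.3416×10^-7 s = 39.5 m

d ≈ 39.5 m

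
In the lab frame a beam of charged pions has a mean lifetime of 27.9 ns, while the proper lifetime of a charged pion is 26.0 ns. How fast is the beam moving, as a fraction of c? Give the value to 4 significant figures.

γ = Δt/τ₀ = 27.9/26.0 = 1.07308
β = √(1 − 1/γ²) = √(1 − 1/1.07308²) = 0.3627

β ≈ 0.3627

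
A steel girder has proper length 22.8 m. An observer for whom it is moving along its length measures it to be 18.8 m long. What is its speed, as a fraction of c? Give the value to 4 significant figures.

γ = L₀/L = 22.8/18.8 = 1.21277
β = √(1 − 1/γ²) = 0.5658

β ≈ 0.5658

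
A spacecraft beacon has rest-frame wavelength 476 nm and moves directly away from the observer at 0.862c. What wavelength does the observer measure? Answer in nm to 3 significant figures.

Relativistic Doppler: λ_obs = λ_src √((1+β)/(1−β))
= 476 × √(1.8620/0.13800) = 476 × 3.6732 = 1750 nm

λ_obs ≈ 1750 nm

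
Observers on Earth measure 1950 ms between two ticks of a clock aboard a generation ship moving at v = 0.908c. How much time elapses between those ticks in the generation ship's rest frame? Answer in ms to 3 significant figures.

τ₀ ≈ 817 ms

γ = 1/√(1 − 0.908²) = 2.3868
Proper time: τ₀ = Δt/γ = 1950/2.3868 = 817 ms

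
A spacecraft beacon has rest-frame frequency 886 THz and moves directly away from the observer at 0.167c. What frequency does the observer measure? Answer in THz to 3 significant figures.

Relativistic Doppler: f_obs = f_src √((1−β)/(1+β))
= 886 × √(0.83300/1.1670) = 886 × 0.84486 = 749 THz

f_obs ≈ 749 THz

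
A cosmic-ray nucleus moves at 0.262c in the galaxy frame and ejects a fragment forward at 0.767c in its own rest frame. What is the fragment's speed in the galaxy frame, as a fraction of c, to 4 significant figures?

Compose boost 2: (0.767 + 0.262)/(1 + 0.767×0.262) = 1.029/1.20095 = 0.8568

u ≈ 0.8568c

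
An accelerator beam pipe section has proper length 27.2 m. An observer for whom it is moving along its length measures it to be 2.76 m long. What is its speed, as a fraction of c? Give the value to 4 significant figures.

β ≈ 0.9948

γ = L₀/L = 27.2/2.76 = 9.85507
β = √(1 − 1/γ²) = 0.9948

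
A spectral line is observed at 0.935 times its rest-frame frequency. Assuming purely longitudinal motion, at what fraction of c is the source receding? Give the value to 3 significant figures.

f_obs/f_src = √((1−β)/(1+β)) = 0.935  ⇒  (1−β)/(1+β) = 0.87423
β = |1 − D²|/(1 + D²) = |1 − 0.87423|/(1 + 0.87423) = 0.0671

β ≈ 0.0671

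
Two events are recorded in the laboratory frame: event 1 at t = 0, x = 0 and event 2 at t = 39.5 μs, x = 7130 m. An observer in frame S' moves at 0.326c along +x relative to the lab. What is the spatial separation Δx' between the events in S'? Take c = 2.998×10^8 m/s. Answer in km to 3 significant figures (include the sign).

γ = 1/√(1 − 0.326²) = 1.0578
Δx' = γ(Δx − vΔt) = 1.0578 × (7130 m − 0.326×(2.998×10^8 m/s)×39.5×10^-6 s)
= 1.0578 × (3269.5 m) = 3.46 km

Δx' ≈ 3.46 km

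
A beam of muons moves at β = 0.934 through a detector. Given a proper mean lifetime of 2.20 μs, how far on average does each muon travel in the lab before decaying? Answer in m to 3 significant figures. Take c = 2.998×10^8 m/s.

γ = 1/√(1 − 0.934²) = 2.7990
Dilated lifetime: Δt = γτ₀ = 2.7990 × 2.20 μs = 6.1578 μs
d = vΔt = 0.934c × 6.1578 μs = 2.8001×10^8 m/s × 6.1578×10^-6 s = 1720 m

d ≈ 1720 m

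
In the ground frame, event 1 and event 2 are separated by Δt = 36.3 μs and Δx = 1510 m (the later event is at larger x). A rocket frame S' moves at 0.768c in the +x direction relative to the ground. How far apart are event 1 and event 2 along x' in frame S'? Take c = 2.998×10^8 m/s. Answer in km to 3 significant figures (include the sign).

Δx' ≈ -10.7 km

γ = 1/√(1 − 0.768²) = 1.5614
Δx' = γ(Δx − vΔt) = 1.5614 × (1510 m − 0.768×(2.998×10^8 m/s)×36.3×10^-6 s)
= 1.5614 × (-6847.9 m) = -10.7 km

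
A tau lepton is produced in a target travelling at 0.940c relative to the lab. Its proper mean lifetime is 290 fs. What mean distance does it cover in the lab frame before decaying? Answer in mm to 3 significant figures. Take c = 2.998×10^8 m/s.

γ = 1/√(1 − 0.940²) = 2.9311
Dilated lifetime: Δt = γτ₀ = 2.9311 × 290 fs = 850.01 fs
d = vΔt = 0.940c × 850.01 fs = 2.8181×10^8 m/s × 8.5001×10^-13 s = 0.240 mm

d ≈ 0.240 mm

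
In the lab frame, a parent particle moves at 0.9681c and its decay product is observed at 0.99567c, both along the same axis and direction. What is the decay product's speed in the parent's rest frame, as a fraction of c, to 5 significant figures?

Inverse velocity addition: u' = (u − v)/(1 − uv/c²)
= (0.99567 − 0.9681)/(1 − 0.99567×0.9681) = 0.027570/0.03609187 = 0.76388

u' ≈ 0.76388c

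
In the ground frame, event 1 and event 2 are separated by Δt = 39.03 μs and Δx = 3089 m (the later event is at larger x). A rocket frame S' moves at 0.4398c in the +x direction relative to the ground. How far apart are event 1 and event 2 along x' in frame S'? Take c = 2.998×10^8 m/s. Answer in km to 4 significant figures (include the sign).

Δx' ≈ -2.291 km

γ = 1/√(1 − 0.4398²) = 1.11347
Δx' = γ(Δx − vΔt) = 1.11347 × (3089 m − 0.4398×(2.998×10^8 m/s)×39.03×10^-6 s)
= 1.11347 × (-2057.19 m) = -2.291 km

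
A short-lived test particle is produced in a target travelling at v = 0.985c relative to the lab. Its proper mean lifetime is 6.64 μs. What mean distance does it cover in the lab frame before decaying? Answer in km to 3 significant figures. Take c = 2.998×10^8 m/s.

γ = 1/√(1 − 0.985²) = 5.7953
Dilated lifetime: Δt = γτ₀ = 5.7953 × 6.64 μs = 38.481 μs
d = vΔt = 0.985c × 38.481 μs = 2.9530×10^8 m/s × 3.8481×10^-5 s = 11.4 km

d ≈ 11.4 km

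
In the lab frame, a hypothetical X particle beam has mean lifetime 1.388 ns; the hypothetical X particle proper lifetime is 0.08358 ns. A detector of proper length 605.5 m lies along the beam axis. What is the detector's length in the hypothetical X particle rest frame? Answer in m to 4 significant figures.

L ≈ 36.46 m

Time dilation ⇒ γ = Δt/τ₀ = 1.388/0.08358 = 16.6068
Length contraction: L = L₀/γ = 605.5/16.6068 = 36.46 m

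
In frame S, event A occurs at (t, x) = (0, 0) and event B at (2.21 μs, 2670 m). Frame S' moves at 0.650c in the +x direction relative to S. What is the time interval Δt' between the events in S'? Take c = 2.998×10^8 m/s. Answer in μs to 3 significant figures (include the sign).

γ = 1/√(1 − 0.650²) = 1.3159
Δt' = γ(Δt − vΔx/c²) = 1.3159 × (2.21 μs − 0.650×2670 m / (2.998×10^8 m/s))
= 1.3159 × (-3.5789 μs) = -4.71 μs

Δt' ≈ -4.71 μs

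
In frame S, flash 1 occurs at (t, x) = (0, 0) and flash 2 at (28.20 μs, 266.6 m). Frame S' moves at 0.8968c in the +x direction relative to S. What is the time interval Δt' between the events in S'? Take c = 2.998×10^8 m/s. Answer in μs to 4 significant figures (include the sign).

γ = 1/√(1 − 0.8968²) = 2.26021
Δt' = γ(Δt − vΔx/c²) = 2.26021 × (28.20 μs − 0.8968×266.6 m / (2.998×10^8 m/s))
= 2.26021 × (27.4025 μs) = 61.94 μs

Δt' ≈ 61.94 μs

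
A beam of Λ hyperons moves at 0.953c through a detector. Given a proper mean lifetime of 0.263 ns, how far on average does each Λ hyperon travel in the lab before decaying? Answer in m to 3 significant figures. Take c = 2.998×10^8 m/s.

d ≈ 0.248 m

γ = 1/√(1 − 0.953²) = 3.3007
Dilated lifetime: Δt = γτ₀ = 3.3007 × 0.263 ns = 0.86807 ns
d = vΔt = 0.953c × 0.86807 ns = 2.8571×10^8 m/s × 8.6807×10^-10 s = 0.248 m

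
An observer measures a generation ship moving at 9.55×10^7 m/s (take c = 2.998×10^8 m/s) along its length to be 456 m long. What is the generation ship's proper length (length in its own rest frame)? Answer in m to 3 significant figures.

β = v/c = 9.55×10^7 / 2.998×10^8 = 0.31855
γ = 1/√(1 − 0.31855²) = 1.0550
L₀ = γL = 1.0550 × 456 = 481 m

L₀ ≈ 481 m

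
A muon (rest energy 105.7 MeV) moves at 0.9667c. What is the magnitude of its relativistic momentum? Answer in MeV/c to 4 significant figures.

γ = 1/√(1 − 0.9667²) = 3.90759
p = γβm₀c = 3.90759 × 0.9667 × 105.7 MeV/c = 399.3 MeV/c

p ≈ 399.3 MeV/c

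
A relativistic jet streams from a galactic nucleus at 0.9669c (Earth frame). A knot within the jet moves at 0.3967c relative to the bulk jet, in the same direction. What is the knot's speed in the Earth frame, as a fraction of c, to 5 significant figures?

u ≈ 0.98557c

Relativistic velocity addition: u = (u' + v)/(1 + u'v/c²)
= (0.3967 + 0.9669)/(1 + 0.3967×0.9669) = 1.3636/1.383569 = 0.98557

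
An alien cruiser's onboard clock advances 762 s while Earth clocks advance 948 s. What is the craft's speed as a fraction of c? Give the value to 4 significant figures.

β ≈ 0.5949

γ = Δt/τ₀ = 948/762 = 1.24409
β = √(1 − 1/γ²) = √(1 − 1/1.24409²) = 0.5949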